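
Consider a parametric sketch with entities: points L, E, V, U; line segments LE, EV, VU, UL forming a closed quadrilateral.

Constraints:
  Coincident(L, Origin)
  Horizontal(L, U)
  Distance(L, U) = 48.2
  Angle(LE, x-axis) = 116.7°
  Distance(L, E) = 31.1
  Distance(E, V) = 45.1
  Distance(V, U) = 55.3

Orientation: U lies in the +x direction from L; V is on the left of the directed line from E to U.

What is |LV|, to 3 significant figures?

56.2

L is at the origin; L and U share the same y with |LU| = 48.2 and U in +x, so U = (48.2, 0). LE runs at 116.7° with |LE| = 31.1, so E = (-14.0, 27.8). V is determined by |EV| = 45.1 and |VU| = 55.3 together: it lies at the intersection of circle(E, 45.1) and circle(U, 55.3). With |EU| = 68.1, the foot of the radical line on EU is 26.5 from E and the perpendicular offset is √(45.1² − 26.5²) = 36.5. Taking the left-of-EU solution: V = (25.1, 50.3).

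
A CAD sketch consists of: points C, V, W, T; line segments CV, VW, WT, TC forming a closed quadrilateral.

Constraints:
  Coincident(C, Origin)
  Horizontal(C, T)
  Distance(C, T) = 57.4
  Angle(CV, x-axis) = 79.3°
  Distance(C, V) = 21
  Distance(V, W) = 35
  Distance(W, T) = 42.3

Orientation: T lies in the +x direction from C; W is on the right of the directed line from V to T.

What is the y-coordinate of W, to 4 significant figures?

-11.90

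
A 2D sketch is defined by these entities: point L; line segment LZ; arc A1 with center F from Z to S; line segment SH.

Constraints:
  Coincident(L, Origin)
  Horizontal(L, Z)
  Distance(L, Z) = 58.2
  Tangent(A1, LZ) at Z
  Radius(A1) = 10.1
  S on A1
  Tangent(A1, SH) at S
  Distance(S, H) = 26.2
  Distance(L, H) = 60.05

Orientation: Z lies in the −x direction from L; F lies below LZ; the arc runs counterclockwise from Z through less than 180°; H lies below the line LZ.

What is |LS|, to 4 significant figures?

67.78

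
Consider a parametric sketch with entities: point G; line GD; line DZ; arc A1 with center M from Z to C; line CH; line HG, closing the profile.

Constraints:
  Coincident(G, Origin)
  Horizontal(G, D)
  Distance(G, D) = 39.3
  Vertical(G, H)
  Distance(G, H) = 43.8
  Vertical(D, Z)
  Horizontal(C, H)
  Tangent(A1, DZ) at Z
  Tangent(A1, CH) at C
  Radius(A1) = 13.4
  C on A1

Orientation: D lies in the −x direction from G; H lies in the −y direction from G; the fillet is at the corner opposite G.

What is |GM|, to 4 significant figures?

39.94

G and H share the same x with |GH| = 43.8 and H on the −y side, so H = (0.000, -43.80). The virtual corner opposite G is at (-39.30, -43.80). Since A1 is tangent to DZ there, MZ ⟂ DZ and A1 meets CH tangentially, so MC is at right angles to CH, with radius 13.4, so the center M sits 13.4 in from both sides at M = (-25.90, -30.40). Then |GM| = |M − G| = 39.94.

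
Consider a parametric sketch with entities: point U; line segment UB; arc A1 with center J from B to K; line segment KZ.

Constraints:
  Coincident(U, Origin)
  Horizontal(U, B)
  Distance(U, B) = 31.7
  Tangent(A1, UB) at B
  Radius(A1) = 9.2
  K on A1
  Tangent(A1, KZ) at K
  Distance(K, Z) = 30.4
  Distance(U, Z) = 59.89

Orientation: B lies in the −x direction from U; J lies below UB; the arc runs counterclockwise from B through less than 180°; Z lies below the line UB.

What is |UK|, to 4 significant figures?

41.33

Checks: |JK| = 9.200 ✓; ∠(JK, KZ) = 90.00° ✓; |KZ| = 30.40 ✓; |UZ| = 59.89 ✓.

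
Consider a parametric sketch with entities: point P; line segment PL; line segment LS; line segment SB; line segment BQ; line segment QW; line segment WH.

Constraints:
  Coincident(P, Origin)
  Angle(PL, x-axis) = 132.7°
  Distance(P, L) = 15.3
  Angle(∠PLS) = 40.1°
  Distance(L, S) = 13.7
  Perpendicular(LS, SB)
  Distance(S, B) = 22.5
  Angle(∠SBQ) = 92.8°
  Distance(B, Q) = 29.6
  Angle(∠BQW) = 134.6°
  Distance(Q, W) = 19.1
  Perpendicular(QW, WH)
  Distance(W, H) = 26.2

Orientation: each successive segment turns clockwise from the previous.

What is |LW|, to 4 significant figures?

31.89

∠SBQ = 92.8° gives BQ at 175.6° from the x-axis; with |BQ| = 29.6, Q = (-29.12, -10.52). ∠BQW = 134.6° gives QW at 130.2° from the x-axis; with |QW| = 19.1, W = (-41.44, 4.064). Then |LW| = |W − L| = 31.89.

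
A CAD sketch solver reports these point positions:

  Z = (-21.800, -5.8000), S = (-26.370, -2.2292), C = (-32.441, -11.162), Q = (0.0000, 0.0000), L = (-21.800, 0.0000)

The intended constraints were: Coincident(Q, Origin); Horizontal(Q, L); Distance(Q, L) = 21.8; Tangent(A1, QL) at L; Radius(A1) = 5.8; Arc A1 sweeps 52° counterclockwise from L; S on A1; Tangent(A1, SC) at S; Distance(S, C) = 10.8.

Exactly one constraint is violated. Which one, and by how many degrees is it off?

Tangent(A1, SC) at S — off by 3.80°.

Q = (0.00, 0.00) ✓; Q.y = 0.00, L.y = 0.00 ✓; |QL| = 21.80 ✓; ∠(ZL, LQ) = 90.00° ✓; |ZL| = 5.800 ✓; bearing(Z→S) − bearing(Z→L) = 52.00° ✓; |ZS| = 5.800 ✓; ∠(ZS, SC) = 86.20° ✗; |SC| = 10.80 ✓.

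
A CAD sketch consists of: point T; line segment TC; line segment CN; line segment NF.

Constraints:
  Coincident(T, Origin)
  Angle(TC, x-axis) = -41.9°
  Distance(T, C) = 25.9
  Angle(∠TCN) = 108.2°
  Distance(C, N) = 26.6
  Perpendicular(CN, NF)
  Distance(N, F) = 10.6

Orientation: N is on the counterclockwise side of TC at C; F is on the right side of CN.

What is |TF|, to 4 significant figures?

49.42

T is at the origin; TC runs at -41.9° with length 25.9, so C = 25.9·(cos -41.9°, sin -41.9°) = (19.28, -17.30). ∠TCN = 108.2°, so CN runs at -41.9° + (180° − 108.2°) = 29.90° from the x-axis; with |CN| = 26.6, N = C + 26.6·(cos 29.90°, sin 29.90°) = (42.34, -4.037). CN ⟂ NF; with |NF| = 10.6 on the right of CN, F = N + 10.6·(0.4985, -0.8669) = (47.62, -13.23). Then |TF| = |F − T| = 49.42.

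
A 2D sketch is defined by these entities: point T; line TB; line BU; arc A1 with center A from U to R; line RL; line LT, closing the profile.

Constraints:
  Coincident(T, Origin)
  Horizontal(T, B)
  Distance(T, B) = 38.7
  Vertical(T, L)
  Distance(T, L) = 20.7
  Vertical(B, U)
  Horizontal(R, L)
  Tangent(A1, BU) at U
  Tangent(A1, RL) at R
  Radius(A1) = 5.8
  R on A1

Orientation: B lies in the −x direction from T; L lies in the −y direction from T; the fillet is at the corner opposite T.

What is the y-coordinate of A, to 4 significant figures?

-14.90

T is at the origin; T and B share the same y with |TB| = 38.7 and B on the −x side, so B = (-38.70, 0.000). TL is vertical with |TL| = 20.7 and L on the −y side, so L = (0.000, -20.70). The virtual corner opposite T is at (-38.70, -20.70). The tangent condition forces AU to be normal to BU and since A1 is tangent to RL there, AR ⟂ RL, with radius 5.8, so the center A sits 5.8 in from both sides at A = (-32.90, -14.90). So A.y = -14.90.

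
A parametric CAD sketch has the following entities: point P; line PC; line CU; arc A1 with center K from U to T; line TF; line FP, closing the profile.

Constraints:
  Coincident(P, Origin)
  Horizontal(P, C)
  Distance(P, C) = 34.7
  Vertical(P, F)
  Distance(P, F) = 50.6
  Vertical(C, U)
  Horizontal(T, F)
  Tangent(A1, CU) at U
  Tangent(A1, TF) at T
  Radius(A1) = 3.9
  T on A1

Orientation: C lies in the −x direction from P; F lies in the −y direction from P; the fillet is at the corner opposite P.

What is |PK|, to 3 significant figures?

55.9

P and F share the same x with |PF| = 50.6 and F on the −y side, so F = (0.00, -50.6). The virtual corner opposite P is at (-34.7, -50.6). A1 meets CU tangentially, so KU is at right angles to CU and tangency of A1 to TF means the radius KT is perpendicular to TF, with radius 3.9, so the center K sits 3.9 in from both sides at K = (-30.8, -46.7). Then |PK| = |K − P| = 55.9.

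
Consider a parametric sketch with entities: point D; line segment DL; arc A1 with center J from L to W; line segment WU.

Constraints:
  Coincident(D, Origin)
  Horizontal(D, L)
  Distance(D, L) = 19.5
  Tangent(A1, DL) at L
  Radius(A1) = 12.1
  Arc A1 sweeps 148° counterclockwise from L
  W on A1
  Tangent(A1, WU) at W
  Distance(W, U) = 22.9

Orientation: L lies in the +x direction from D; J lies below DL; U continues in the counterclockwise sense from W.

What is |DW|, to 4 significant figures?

25.91

Tangency of A1 to DL means the radius JL is perpendicular to DL, so J = L + (0, -12.1) = (19.50, -12.10). On A1, L sits at bearing 90° from J; a 148° counterclockwise sweep puts W at bearing 238°, so W = J + 12.1·(cos 238°, sin 238°) = (13.09, -22.36). Then |DW| = |W − D| = 25.91.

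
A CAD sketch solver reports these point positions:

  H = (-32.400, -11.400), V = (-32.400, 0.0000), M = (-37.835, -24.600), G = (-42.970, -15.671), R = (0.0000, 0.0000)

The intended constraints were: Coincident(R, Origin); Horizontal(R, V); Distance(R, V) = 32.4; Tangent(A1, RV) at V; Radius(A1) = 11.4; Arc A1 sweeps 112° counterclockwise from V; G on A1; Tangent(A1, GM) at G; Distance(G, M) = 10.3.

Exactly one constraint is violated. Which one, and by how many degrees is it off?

Tangent(A1, GM) at G — off by 7.90°.

R = (0.00, 0.00) ✓; R.y = 0.00, V.y = 0.00 ✓; |RV| = 32.40 ✓; ∠(HV, VR) = 90.00° ✓; |HV| = 11.40 ✓; bearing(H→G) − bearing(H→V) = 112.0° ✓; |HG| = 11.40 ✓; ∠(HG, GM) = 82.10° ✗; |GM| = 10.30 ✓.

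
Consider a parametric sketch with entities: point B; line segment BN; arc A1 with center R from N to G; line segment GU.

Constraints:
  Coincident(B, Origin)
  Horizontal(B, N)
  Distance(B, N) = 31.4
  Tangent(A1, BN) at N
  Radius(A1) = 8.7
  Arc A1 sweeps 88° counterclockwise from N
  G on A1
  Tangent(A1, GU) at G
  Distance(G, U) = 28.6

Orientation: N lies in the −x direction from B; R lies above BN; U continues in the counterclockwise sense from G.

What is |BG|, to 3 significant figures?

24.2

B is at the origin; BN is horizontal with |BN| = 31.4 and N on the −x side, so N = (-31.4, 0.00). Since A1 is tangent to BN there, RN ⟂ BN, so R = N + (0, 8.7) = (-31.4, 8.70). On A1, N sits at bearing -90° from R; an 88° counterclockwise sweep puts G at bearing -2°, so G = R + 8.7·(cos -2°, sin -2°) = (-22.7, 8.40). Then |BG| = |G − B| = 24.2.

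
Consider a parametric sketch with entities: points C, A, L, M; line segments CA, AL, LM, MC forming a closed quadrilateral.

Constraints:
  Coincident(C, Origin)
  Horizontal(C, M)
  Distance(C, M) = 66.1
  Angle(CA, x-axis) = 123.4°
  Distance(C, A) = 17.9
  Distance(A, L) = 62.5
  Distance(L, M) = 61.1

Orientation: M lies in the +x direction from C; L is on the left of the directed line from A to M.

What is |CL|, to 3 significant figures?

66.8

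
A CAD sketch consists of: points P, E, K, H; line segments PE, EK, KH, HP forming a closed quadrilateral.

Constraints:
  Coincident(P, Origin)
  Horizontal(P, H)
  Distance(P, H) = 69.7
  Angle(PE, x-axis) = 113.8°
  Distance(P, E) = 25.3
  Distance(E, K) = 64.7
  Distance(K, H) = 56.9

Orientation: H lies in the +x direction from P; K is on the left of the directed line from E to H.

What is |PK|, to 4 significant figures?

70.72

Checks: |EK| = 64.70 ✓; |KH| = 56.90 ✓.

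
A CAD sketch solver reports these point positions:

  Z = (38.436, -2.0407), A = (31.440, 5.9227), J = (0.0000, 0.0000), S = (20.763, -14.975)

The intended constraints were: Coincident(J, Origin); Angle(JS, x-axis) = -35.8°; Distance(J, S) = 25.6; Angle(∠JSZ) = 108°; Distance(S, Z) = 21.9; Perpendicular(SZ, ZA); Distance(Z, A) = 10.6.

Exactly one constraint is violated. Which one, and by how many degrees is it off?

Perpendicular(SZ, ZA) — off by 5.10°.

J = (0.00, 0.00) ✓; JS at -35.80° ✓; |JS| = 25.60 ✓; ∠JSZ = 108.0° ✓; |SZ| = 21.90 ✓; ∠(SZ, ZA) = 95.10° ✗; |ZA| = 10.60 ✓.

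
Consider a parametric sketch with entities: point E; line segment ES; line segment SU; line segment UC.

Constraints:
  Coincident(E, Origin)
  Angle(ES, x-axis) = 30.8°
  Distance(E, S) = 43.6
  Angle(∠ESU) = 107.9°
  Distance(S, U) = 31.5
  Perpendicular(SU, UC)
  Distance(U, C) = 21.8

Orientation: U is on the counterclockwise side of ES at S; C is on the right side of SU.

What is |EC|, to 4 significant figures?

77.60

E is at the origin; ES runs at 30.8° with length 43.6, so S = 43.6·(cos 30.8°, sin 30.8°) = (37.45, 22.33). ∠ESU = 107.9°, so SU runs at 30.8° + (180° − 107.9°) = 102.9° from the x-axis; with |SU| = 31.5, U = S + 31.5·(cos 102.9°, sin 102.9°) = (30.42, 53.03). SU is perpendicular to UC; with |UC| = 21.8 on the right of SU, C = U + 21.8·(0.9748, 0.2233) = (51.67, 57.90). Then |EC| = |C − E| = 77.60.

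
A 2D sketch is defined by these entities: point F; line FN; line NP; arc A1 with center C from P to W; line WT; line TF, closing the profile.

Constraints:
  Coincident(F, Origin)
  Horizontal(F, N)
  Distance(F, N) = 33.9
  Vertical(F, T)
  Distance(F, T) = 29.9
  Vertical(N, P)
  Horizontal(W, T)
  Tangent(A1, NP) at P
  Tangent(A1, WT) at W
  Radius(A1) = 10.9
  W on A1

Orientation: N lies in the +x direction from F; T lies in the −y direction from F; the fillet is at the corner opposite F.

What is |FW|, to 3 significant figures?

37.7

F is at the origin; FN is horizontal with |FN| = 33.9 and N on the +x side, so N = (33.9, 0.00). F and T share the same x with |FT| = 29.9 and T on the −y side, so T = (0.00, -29.9). The virtual corner opposite F is at (33.9, -29.9). A1 meets NP tangentially, so CP is at right angles to NP and the tangent condition forces CW to be normal to WT, with radius 10.9, so the center C sits 10.9 in from both sides at C = (23.0, -19.0). That places the tangent points at P = (33.9, -19.0) on NP and W = (23.0, -29.9) on WT. Then |FW| = |W − F| = 37.7.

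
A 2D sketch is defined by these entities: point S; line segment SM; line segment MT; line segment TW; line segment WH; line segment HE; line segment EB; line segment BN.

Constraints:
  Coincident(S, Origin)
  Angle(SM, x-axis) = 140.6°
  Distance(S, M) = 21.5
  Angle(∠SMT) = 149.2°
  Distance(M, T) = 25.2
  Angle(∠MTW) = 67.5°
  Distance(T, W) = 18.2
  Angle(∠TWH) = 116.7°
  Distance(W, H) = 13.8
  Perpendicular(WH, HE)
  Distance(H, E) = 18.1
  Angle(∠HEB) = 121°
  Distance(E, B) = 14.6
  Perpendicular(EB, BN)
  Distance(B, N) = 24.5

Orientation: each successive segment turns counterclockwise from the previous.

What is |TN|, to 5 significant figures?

12.061

S is at the origin; SM runs at 140.6° with length 21.5, so M = (-16.614, 13.647). ∠SMT = 149.2° gives MT at 171.40° from the x-axis; with |MT| = 25.2, T = (-41.530, 17.415). ∠MTW = 67.5° gives TW at -76.100° from the x-axis; with |TW| = 18.2, W = (-37.158, -0.25204). ∠TWH = 116.7° gives WH at -12.800° from the x-axis; with |WH| = 13.8, H = (-23.701, -3.3094). The perpendicularity gives HE at right angles to WH, so HE runs at 77.200°; with |HE| = 18.1, E = (-19.691, 14.341). ∠HEB = 121.0° gives EB at 136.20° from the x-axis; with |EB| = 14.6, B = (-30.229, 24.446). The perpendicularity gives BN at right angles to EB, so BN runs at -133.80°; with |BN| = 24.5, N = (-47.186, 6.7630). Then |TN| = |N − T| = 12.061.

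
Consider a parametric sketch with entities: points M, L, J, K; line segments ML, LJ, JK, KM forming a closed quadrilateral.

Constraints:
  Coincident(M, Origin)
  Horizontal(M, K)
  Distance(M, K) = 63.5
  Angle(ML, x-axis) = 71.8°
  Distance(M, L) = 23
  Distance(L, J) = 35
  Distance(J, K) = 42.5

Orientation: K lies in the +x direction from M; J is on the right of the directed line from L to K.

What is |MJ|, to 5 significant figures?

24.212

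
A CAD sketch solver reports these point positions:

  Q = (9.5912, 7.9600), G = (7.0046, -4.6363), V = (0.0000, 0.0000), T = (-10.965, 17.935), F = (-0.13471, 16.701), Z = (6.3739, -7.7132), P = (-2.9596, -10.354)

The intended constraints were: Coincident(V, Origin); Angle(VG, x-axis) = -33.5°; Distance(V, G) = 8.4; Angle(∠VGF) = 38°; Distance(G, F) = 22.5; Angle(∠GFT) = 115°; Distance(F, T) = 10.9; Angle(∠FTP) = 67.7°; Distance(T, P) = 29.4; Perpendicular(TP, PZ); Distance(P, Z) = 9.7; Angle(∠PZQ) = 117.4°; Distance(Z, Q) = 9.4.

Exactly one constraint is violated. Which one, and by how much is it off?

Distance(Z, Q) = 9.4 — off by 6.60.

V = (0.00, 0.00) ✓; VG at -33.50° ✓; |VG| = 8.400 ✓; ∠VGF = 38.00° ✓; |GF| = 22.50 ✓; ∠GFT = 115.0° ✓; |FT| = 10.90 ✓; ∠FTP = 67.70° ✓; |TP| = 29.40 ✓; ∠(TP, PZ) = 90.00° ✓; |PZ| = 9.700 ✓; ∠PZQ = 117.4° ✓; |ZQ| = 16.00 ✗.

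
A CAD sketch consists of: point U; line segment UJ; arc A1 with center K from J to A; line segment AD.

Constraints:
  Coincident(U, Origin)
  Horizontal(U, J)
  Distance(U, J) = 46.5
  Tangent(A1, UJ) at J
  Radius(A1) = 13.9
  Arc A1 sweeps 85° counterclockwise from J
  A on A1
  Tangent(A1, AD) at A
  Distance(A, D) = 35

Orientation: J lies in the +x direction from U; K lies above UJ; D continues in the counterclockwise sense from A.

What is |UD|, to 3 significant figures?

79.3

On A1, J sits at bearing -90° from K; an 85° counterclockwise sweep puts A at bearing -5°, so A = K + 13.9·(cos -5°, sin -5°) = (60.3, 12.7). Tangency of A1 to AD means the radius KA is perpendicular to AD, so AD runs along (−sin -5°, cos -5°); with |AD| = 35.0, D = (63.4, 47.6). Then |UD| = |D − U| = 79.3.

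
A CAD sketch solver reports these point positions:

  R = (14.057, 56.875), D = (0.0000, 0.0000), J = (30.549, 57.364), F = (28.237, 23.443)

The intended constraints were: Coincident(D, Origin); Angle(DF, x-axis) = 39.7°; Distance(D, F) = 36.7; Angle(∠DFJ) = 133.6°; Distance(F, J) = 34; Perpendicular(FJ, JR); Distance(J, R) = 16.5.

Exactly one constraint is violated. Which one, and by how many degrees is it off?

Perpendicular(FJ, JR) — off by 5.60°.

D = (0.00, 0.00) ✓; DF at 39.70° ✓; |DF| = 36.70 ✓; ∠DFJ = 133.6° ✓; |FJ| = 34.00 ✓; ∠(FJ, JR) = 95.60° ✗; |JR| = 16.50 ✓.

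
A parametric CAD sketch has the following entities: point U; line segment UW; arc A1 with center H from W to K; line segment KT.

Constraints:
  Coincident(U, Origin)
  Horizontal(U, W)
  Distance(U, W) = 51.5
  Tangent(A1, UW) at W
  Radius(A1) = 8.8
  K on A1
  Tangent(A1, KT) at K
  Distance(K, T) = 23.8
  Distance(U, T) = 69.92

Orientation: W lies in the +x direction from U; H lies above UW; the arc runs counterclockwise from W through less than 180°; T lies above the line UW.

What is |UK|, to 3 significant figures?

60.8

U is at the origin; U and W share the same y with |UW| = 51.5 and W on the +x side, so W = (51.5, 0.00). The tangent condition forces HW to be normal to UW, so H = W + (0, 8.8) = (51.5, 8.80). Since HK ⟂ KT (tangency), |HT| = √(8.8² + 23.8²) = 25.4 regardless of where K sits on A1. So T lies on both circle(U, 69.92) and circle(H, 25.4); the above-UW intersection is T = (62.3, 31.8). K is the foot of the tangent from T: K = (60.3, 8.05).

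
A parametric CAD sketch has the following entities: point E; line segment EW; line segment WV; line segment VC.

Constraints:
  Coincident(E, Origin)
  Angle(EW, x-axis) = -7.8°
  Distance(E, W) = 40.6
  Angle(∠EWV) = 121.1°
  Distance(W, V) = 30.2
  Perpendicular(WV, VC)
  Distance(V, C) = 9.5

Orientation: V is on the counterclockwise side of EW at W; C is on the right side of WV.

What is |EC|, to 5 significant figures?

67.660

E is at the origin; EW runs at -7.8° with length 40.6, so W = 40.6·(cos -7.8°, sin -7.8°) = (40.224, -5.5101). ∠EWV = 121.1°, so WV runs at -7.8° + (180° − 121.1°) = 51.100° from the x-axis; with |WV| = 30.2, V = W + 30.2·(cos 51.100°, sin 51.100°) = (59.189, 17.993). WV ⟂ VC; with |VC| = 9.5 on the right of WV, C = V + 9.5·(0.77824, -0.62796) = (66.582, 12.027). Then |EC| = |C − E| = 67.660.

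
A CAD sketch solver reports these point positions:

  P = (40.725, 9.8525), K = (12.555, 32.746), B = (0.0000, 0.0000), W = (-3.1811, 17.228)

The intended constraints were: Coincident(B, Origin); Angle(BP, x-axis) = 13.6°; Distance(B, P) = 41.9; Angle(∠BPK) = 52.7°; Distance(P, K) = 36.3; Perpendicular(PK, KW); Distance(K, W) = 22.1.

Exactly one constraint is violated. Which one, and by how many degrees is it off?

Perpendicular(PK, KW) — off by 6.30°.

B = (0.00, 0.00) ✓; BP at 13.60° ✓; |BP| = 41.90 ✓; ∠BPK = 52.70° ✓; |PK| = 36.30 ✓; ∠(PK, KW) = 83.70° ✗; |KW| = 22.10 ✓.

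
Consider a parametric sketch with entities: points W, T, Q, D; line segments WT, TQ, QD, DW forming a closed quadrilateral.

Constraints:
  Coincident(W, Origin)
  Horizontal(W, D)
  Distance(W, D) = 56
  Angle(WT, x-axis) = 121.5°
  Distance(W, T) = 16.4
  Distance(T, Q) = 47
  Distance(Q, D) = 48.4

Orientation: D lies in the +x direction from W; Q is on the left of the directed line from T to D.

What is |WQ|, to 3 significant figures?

50.7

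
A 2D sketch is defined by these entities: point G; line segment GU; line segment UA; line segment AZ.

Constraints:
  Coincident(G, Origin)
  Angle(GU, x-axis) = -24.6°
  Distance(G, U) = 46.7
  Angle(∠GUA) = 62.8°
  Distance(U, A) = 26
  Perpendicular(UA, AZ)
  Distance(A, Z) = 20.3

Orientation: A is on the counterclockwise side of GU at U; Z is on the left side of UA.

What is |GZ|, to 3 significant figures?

21.7

G is at the origin; GU runs at -24.6° with length 46.7, so U = 46.7·(cos -24.6°, sin -24.6°) = (42.5, -19.4). ∠GUA = 62.8°, so UA runs at -24.6° + (180° − 62.8°) = 92.6° from the x-axis; with |UA| = 26.0, A = U + 26.0·(cos 92.6°, sin 92.6°) = (41.3, 6.53). The perpendicularity gives AZ at right angles to UA; with |AZ| = 20.3 on the left of UA, Z = A + 20.3·(-0.999, -0.0454) = (21.0, 5.61). Then |GZ| = |Z − G| = 21.7.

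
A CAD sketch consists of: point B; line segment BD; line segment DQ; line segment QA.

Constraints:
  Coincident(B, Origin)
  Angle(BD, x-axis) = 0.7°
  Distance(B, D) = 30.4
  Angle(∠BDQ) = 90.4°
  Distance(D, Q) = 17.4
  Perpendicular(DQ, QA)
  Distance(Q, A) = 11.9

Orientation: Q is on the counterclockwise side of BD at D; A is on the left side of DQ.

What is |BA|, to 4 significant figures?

25.54

B is at the origin; BD runs at 0.7° with length 30.4, so D = 30.4·(cos 0.7°, sin 0.7°) = (30.40, 0.3714). ∠BDQ = 90.4°, so DQ runs at 0.7° + (180° − 90.4°) = 90.30° from the x-axis; with |DQ| = 17.4, Q = D + 17.4·(cos 90.30°, sin 90.30°) = (30.31, 17.77). DQ is perpendicular to QA; with |QA| = 11.9 on the left of DQ, A = Q + 11.9·(-1.000, -0.005236) = (18.41, 17.71). Then |BA| = |A − B| = 25.54.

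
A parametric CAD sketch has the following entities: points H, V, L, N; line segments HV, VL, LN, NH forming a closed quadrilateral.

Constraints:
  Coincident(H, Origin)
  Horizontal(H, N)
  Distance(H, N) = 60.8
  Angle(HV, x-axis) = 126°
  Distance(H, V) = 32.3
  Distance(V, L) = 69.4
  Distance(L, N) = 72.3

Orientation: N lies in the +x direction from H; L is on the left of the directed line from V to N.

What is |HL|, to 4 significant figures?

77.13

Checks: |VL| = 69.40 ✓; |LN| = 72.30 ✓.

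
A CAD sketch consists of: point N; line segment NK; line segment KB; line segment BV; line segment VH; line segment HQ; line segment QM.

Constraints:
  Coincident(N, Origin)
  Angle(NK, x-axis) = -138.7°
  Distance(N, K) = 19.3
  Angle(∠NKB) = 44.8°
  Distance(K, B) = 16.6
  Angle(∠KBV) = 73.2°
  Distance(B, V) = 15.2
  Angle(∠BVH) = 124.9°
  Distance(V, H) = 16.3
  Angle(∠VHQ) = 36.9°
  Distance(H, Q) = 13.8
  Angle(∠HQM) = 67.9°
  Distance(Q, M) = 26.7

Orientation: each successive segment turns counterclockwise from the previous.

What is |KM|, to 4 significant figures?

36.20

N is at the origin; NK runs at -138.7° with length 19.3, so K = (-14.50, -12.74). ∠NKB = 44.8° gives KB at -3.500° from the x-axis; with |KB| = 16.6, B = (2.070, -13.75). ∠KBV = 73.2° gives BV at 103.3° from the x-axis; with |BV| = 15.2, V = (-1.427, 1.041). ∠BVH = 124.9° gives VH at 158.4° from the x-axis; with |VH| = 16.3, H = (-16.58, 7.041). ∠VHQ = 36.9° gives HQ at -58.50° from the x-axis; with |HQ| = 13.8, Q = (-9.372, -4.725). ∠HQM = 67.9° gives QM at 53.60° from the x-axis; with |QM| = 26.7, M = (6.472, 16.77). Then |KM| = |M − K| = 36.20.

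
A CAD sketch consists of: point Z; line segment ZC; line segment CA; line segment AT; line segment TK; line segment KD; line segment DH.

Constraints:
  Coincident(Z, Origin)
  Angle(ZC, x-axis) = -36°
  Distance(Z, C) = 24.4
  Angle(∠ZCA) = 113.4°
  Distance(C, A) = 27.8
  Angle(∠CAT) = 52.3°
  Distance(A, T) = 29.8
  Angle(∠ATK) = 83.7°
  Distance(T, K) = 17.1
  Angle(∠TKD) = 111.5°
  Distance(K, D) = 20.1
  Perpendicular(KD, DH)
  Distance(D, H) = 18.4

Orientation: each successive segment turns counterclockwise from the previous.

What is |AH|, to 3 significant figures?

5.84

∠TKD = 111.5° gives KD at -36.9° from the x-axis; with |KD| = 20.1, D = (27.5, -17.7). KD is perpendicular to DH, so DH runs at 53.1°; with |DH| = 18.4, H = (38.6, -3.01). Then |AH| = |H − A| = 5.84.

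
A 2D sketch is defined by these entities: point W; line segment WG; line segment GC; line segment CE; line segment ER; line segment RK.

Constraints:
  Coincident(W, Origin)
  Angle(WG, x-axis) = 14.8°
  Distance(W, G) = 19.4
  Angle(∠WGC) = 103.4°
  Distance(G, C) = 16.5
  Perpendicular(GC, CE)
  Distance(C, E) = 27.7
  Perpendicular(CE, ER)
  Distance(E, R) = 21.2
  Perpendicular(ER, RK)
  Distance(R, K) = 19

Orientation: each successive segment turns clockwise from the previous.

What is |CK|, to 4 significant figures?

22.92

W is at the origin; WG runs at 14.8° with length 19.4, so G = (18.76, 4.956). ∠WGC = 103.4° gives GC at -61.80° from the x-axis; with |GC| = 16.5, C = (26.55, -9.586). GC is perpendicular to CE, so CE runs at -151.8°; with |CE| = 27.7, E = (2.141, -22.68). CE is perpendicular to ER, so ER runs at 118.2°; with |ER| = 21.2, R = (-7.877, -3.992). The perpendicularity gives RK at right angles to ER, so RK runs at 28.20°; with |RK| = 19.0, K = (8.868, 4.987). Then |CK| = |K − C| = 22.92.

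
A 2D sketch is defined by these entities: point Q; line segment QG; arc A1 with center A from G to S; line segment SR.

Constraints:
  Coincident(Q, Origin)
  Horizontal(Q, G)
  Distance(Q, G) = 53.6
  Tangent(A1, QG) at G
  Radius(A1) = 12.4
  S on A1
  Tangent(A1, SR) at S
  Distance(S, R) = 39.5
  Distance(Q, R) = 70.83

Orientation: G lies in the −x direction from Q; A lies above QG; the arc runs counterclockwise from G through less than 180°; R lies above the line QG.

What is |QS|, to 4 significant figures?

43.66

Checks: |AG| = 12.40 ✓; |AS| = 12.40 ✓; ∠(AS, SR) = 90.00° ✓; |SR| = 39.50 ✓; |QR| = 70.83 ✓.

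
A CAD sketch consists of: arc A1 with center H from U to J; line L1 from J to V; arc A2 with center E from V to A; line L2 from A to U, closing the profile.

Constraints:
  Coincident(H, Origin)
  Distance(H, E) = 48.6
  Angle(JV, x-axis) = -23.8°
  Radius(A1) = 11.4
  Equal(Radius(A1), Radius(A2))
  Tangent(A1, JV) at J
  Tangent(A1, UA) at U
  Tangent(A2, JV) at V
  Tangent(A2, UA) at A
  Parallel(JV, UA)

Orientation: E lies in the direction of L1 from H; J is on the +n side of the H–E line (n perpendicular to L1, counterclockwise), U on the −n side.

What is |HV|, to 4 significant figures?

49.92

The slot axis is L1's direction at -23.8°, so u = (cos -23.8°, sin -23.8°) = (0.9150, -0.4035) and n = (−sin -23.8°, cos -23.8°) = (0.4035, 0.9150). H is at the origin and E lies 48.6 along u from H, so E = 48.6·u = (44.47, -19.61). Tangency of A1 to both parallel lines with radius 11.4 puts J and U at H ± 11.4·n: J = (4.600, 10.43), U = (-4.600, -10.43). Equal radii place V and A the same way about E: V = E + 11.4·n = (49.07, -9.182), A = E − 11.4·n = (39.87, -30.04). Then |HV| = |V − H| = 49.92.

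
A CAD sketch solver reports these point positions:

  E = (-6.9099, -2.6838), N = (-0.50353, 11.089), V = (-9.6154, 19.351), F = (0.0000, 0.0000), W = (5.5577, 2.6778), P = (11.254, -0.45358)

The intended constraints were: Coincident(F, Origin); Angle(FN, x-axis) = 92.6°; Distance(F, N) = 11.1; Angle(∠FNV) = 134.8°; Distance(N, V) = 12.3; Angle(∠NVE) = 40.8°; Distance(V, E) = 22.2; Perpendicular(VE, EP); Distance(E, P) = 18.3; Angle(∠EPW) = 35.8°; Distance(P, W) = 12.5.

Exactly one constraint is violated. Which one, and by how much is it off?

Distance(P, W) = 12.5 — off by 6.00.

F = (0.00, 0.00) ✓; FN at 92.60° ✓; |FN| = 11.10 ✓; ∠FNV = 134.8° ✓; |NV| = 12.30 ✓; ∠NVE = 40.80° ✓; |VE| = 22.20 ✓; ∠(VE, EP) = 90.00° ✓; |EP| = 18.30 ✓; ∠EPW = 35.80° ✓; |PW| = 6.500 ✗.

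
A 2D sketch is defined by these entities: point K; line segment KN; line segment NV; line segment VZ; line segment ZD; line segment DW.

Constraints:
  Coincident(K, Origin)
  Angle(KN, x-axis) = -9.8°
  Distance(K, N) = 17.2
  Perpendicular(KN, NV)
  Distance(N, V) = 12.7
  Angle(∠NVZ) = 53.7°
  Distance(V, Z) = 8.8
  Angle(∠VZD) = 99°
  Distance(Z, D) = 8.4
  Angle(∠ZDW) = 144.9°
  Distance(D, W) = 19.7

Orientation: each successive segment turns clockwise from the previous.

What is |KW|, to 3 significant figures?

32.7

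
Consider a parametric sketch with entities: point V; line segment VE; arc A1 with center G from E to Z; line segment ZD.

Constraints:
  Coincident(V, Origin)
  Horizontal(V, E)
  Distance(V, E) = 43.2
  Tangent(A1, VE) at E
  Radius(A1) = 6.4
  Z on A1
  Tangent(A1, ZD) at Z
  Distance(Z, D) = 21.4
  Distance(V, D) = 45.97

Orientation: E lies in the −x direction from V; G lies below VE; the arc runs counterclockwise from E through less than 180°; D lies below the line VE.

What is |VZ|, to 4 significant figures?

49.53

Checks: |VE| = 43.20 ✓; |GZ| = 6.400 ✓; ∠(GZ, ZD) = 90.00° ✓; |ZD| = 21.40 ✓; |VD| = 45.97 ✓.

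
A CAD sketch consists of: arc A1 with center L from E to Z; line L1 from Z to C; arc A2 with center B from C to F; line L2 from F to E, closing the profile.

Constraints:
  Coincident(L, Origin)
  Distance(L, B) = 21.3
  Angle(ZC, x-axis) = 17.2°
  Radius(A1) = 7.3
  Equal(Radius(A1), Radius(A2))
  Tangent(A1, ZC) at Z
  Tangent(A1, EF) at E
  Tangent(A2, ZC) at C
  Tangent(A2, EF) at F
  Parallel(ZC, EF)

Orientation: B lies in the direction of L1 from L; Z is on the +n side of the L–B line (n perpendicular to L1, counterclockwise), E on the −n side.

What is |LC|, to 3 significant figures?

22.5

The slot axis is L1's direction at 17.2°, so u = (cos 17.2°, sin 17.2°) = (0.955, 0.296) and n = (−sin 17.2°, cos 17.2°) = (-0.296, 0.955). L is at the origin and B lies 21.3 along u from L, so B = 21.3·u = (20.3, 6.30). Tangency of A1 to both parallel lines with radius 7.3 puts Z and E at L ± 7.3·n: Z = (-2.16, 6.97), E = (2.16, -6.97). Equal radii place C and F the same way about B: C = B + 7.3·n = (18.2, 13.3), F = B − 7.3·n = (22.5, -0.675). Then |LC| = |C − L| = 22.5.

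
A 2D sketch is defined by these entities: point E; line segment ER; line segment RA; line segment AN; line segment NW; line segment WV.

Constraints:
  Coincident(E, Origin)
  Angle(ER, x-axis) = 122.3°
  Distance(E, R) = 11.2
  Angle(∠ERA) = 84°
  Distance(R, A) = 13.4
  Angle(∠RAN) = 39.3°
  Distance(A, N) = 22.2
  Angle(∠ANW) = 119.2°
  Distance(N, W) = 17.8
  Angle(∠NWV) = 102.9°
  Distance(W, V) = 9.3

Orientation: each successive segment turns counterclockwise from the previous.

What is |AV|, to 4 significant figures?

32.39

E is at the origin; ER runs at 122.3° with length 11.2, so R = (-5.985, 9.467). ∠ERA = 84.0° gives RA at -141.7° from the x-axis; with |RA| = 13.4, A = (-16.50, 1.162). ∠RAN = 39.3° gives AN at -1.000° from the x-axis; with |AN| = 22.2, N = (5.696, 0.7745). ∠ANW = 119.2° gives NW at 59.80° from the x-axis; with |NW| = 17.8, W = (14.65, 16.16). ∠NWV = 102.9° gives WV at 136.9° from the x-axis; with |WV| = 9.3, V = (7.859, 22.51). Then |AV| = |V − A| = 32.39.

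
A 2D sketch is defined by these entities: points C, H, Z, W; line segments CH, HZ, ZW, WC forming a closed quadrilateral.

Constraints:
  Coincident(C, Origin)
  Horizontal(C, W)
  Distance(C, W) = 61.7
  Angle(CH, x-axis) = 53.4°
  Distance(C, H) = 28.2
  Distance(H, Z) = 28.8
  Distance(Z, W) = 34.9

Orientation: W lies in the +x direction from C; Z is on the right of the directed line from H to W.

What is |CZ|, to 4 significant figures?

27.40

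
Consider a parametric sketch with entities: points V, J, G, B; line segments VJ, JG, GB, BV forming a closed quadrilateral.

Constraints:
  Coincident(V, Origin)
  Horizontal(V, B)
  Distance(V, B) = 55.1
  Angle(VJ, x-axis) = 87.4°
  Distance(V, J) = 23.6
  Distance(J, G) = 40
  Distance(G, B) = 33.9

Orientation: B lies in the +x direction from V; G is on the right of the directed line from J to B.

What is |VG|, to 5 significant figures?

24.851

V is at the origin; VB is horizontal with |VB| = 55.1 and B in +x, so B = (55.1, 0). VJ runs at 87.4° with |VJ| = 23.6, so J = (1.0706, 23.576). G is determined by |JG| = 40.0 and |GB| = 33.9 together: it lies at the intersection of circle(J, 40.0) and circle(B, 33.9). With |JB| = 58.949, the foot of the radical line on JB is 33.298 from J and the perpendicular offset is √(40.0² − 33.298²) = 22.164. Taking the right-of-JB solution: G = (22.726, -10.055).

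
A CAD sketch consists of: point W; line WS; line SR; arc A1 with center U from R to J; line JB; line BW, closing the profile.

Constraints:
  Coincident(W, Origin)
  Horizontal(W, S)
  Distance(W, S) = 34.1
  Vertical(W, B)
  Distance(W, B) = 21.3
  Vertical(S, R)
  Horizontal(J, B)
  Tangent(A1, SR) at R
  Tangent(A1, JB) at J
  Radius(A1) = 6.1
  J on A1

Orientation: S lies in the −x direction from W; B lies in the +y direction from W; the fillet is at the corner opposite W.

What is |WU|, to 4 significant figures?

31.86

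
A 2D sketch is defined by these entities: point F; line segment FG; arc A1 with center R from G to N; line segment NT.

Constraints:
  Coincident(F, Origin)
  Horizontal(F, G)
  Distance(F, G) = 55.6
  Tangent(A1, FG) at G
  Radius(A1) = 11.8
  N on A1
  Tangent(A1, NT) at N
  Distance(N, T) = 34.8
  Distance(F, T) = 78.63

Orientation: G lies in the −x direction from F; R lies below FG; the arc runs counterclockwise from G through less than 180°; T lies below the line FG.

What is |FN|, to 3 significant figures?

68.6

Checks: ∠(RG, GF) = 90.00° ✓; |RN| = 11.80 ✓; ∠(RN, NT) = 90.00° ✓; |NT| = 34.80 ✓; |FT| = 78.63 ✓.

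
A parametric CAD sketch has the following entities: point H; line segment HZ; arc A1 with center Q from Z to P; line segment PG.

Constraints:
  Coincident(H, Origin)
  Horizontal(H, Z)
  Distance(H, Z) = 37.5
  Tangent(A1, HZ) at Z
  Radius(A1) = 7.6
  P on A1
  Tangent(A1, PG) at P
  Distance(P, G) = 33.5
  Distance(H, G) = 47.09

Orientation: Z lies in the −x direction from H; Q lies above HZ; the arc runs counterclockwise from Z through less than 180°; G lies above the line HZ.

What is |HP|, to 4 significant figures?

30.68

H is at the origin; H and Z share the same y with |HZ| = 37.5 and Z on the −x side, so Z = (-37.50, 0.000). Since A1 is tangent to HZ there, QZ ⟂ HZ, so Q = Z + (0, 7.6) = (-37.50, 7.600). Since QP ⟂ PG (tangency), |QG| = √(7.6² + 33.5²) = 34.35 regardless of where P sits on A1. So G lies on both circle(H, 47.09) and circle(Q, 34.35); the above-HZ intersection is G = (-25.30, 39.71). P is the foot of the tangent from G: P = (-29.97, 6.541).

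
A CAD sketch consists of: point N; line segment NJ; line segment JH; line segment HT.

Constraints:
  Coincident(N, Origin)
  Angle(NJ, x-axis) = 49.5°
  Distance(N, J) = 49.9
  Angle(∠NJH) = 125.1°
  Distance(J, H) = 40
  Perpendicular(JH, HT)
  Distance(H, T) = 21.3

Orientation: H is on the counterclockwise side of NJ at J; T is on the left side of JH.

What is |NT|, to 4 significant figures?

71.41

N is at the origin; NJ runs at 49.5° with length 49.9, so J = 49.9·(cos 49.5°, sin 49.5°) = (32.41, 37.94). ∠NJH = 125.1°, so JH runs at 49.5° + (180° − 125.1°) = 104.4° from the x-axis; with |JH| = 40.0, H = J + 40.0·(cos 104.4°, sin 104.4°) = (22.46, 76.69). JH ⟂ HT; with |HT| = 21.3 on the left of JH, T = H + 21.3·(-0.9686, -0.2487) = (1.829, 71.39). Then |NT| = |T − N| = 71.41.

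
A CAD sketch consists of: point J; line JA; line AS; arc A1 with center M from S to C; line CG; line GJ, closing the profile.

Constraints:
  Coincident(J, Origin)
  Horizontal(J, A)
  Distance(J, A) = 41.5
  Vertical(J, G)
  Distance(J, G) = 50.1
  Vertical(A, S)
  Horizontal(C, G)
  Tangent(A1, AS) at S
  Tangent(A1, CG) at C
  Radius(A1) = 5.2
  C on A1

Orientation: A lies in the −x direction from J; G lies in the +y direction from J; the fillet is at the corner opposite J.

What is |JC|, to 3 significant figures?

61.9

The virtual corner opposite J is at (-41.5, 50.1). Tangency of A1 to AS means the radius MS is perpendicular to AS and since A1 is tangent to CG there, MC ⟂ CG, with radius 5.2, so the center M sits 5.2 in from both sides at M = (-36.3, 44.9). That places the tangent points at S = (-41.5, 44.9) on AS and C = (-36.3, 50.1) on CG. Then |JC| = |C − J| = 61.9.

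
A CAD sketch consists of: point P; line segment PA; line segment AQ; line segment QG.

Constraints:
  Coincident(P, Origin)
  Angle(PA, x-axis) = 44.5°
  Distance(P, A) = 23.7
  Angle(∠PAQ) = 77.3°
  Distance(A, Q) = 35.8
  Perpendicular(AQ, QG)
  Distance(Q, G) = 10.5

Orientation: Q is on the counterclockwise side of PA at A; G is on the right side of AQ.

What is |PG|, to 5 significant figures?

45.454

∠PAQ = 77.3°, so AQ runs at 44.5° + (180° − 77.3°) = 147.20° from the x-axis; with |AQ| = 35.8, Q = A + 35.8·(cos 147.20°, sin 147.20°) = (-13.188, 36.005). AQ is perpendicular to QG; with |QG| = 10.5 on the right of AQ, G = Q + 10.5·(0.54171, 0.84057) = (-7.5003, 44.831). Then |PG| = |G − P| = 45.454.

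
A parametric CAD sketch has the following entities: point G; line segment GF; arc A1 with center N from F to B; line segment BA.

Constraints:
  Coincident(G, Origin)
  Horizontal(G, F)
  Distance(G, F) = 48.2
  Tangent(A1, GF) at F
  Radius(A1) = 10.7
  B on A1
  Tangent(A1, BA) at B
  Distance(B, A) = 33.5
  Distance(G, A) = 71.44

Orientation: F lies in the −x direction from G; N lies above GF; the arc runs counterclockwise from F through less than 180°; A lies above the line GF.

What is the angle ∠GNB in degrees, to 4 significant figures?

42.02°

G is at the origin; GF is horizontal with |GF| = 48.2 and F on the −x side, so F = (-48.20, 0.000). Since A1 is tangent to GF there, NF ⟂ GF, so N = F + (0, 10.7) = (-48.20, 10.70). Since NB ⟂ BA (tangency), |NA| = √(10.7² + 33.5²) = 35.17 regardless of where B sits on A1. So A lies on both circle(G, 71.44) and circle(N, 35.17); the above-GF intersection is A = (-55.38, 45.13). B is the foot of the tangent from A: B = (-38.89, 15.97).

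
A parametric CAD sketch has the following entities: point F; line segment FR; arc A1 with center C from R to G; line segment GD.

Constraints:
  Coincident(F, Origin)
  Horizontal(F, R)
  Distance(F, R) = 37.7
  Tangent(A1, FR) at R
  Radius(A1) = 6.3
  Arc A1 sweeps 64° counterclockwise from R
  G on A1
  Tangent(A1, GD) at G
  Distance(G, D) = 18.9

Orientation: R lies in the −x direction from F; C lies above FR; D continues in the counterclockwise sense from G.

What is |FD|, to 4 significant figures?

31.39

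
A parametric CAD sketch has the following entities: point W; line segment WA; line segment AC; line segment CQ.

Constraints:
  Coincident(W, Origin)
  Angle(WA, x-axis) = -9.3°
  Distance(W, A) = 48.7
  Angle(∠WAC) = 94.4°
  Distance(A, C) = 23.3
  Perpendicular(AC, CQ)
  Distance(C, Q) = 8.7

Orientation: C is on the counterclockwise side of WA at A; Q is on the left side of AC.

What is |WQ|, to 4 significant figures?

48.16

W is at the origin; WA runs at -9.3° with length 48.7, so A = 48.7·(cos -9.3°, sin -9.3°) = (48.06, -7.870). ∠WAC = 94.4°, so AC runs at -9.3° + (180° − 94.4°) = 76.30° from the x-axis; with |AC| = 23.3, C = A + 23.3·(cos 76.30°, sin 76.30°) = (53.58, 14.77). The perpendicularity gives CQ at right angles to AC; with |CQ| = 8.7 on the left of AC, Q = C + 8.7·(-0.9715, 0.2368) = (45.13, 16.83). Then |WQ| = |Q − W| = 48.16.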